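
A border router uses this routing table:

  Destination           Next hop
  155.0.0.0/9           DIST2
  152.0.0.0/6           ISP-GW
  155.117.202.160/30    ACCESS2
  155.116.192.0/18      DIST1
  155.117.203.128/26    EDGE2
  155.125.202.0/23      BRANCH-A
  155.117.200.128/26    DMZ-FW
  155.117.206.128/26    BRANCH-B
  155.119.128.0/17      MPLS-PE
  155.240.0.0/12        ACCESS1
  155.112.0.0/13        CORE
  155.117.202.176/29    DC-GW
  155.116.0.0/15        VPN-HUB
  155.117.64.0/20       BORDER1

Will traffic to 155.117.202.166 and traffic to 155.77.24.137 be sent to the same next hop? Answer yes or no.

no

155.117.202.166: longest match 155.116.0.0/15 -> VPN-HUB
155.77.24.137: longest match 155.0.0.0/9 -> DIST2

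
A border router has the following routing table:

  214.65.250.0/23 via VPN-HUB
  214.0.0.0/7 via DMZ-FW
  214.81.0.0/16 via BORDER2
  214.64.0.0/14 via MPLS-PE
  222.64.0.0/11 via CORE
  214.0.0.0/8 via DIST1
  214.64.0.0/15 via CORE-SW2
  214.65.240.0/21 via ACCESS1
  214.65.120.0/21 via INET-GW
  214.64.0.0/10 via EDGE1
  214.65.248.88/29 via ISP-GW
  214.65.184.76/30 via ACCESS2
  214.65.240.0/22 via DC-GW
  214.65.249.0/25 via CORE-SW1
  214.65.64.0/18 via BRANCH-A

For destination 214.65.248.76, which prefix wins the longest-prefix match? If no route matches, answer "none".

214.64.0.0/15

Entries matching 214.65.248.76:
  214.0.0.0/7 (214.0.0.0 - 215.255.255.255)
  214.0.0.0/8 (214.0.0.0 - 214.255.255.255)
  214.64.0.0/10 (214.64.0.0 - 214.127.255.255)
  214.64.0.0/14 (214.64.0.0 - 214.67.255.255)
  214.64.0.0/15 (214.64.0.0 - 214.65.255.255)
Most specific is 214.64.0.0/15.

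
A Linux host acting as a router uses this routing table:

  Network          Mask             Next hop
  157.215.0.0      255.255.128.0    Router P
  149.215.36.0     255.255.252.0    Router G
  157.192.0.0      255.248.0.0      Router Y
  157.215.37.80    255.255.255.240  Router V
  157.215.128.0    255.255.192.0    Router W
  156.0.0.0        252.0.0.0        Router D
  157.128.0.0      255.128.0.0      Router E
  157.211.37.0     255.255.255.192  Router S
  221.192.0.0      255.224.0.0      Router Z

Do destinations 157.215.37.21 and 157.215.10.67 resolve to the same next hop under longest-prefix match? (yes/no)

yes

157.215.37.21: longest match 157.215.0.0/17 -> Router P
157.215.10.67: longest match 157.215.0.0/17 -> Router P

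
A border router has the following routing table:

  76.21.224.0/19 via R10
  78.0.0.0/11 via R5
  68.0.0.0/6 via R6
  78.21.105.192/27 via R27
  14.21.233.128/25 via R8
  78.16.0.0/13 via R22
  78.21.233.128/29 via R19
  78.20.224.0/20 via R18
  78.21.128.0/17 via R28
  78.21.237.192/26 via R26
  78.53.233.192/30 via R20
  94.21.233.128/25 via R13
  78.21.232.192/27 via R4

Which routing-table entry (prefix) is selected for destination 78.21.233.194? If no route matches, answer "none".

78.21.128.0/17

Entries matching 78.21.233.194:
  78.0.0.0/11 (78.0.0.0 - 78.31.255.255)
  78.16.0.0/13 (78.16.0.0 - 78.23.255.255)
  78.21.128.0/17 (78.21.128.0 - 78.21.255.255)
Most specific is 78.21.128.0/17.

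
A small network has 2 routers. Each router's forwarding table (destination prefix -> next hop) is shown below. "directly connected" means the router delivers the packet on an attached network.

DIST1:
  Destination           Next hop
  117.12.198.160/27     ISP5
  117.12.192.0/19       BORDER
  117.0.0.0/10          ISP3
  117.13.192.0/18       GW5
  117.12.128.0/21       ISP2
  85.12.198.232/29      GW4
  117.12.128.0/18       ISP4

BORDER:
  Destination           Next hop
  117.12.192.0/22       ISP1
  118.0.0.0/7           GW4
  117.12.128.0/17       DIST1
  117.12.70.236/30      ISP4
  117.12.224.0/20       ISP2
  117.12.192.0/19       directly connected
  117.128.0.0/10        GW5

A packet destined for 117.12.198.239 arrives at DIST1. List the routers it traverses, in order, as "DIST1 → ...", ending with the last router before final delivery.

At DIST1: longest match for 117.12.198.239 is 117.12.192.0/19 -> BORDER
At BORDER: longest match for 117.12.198.239 is 117.12.192.0/19 -> directly connected

DIST1 → BORDER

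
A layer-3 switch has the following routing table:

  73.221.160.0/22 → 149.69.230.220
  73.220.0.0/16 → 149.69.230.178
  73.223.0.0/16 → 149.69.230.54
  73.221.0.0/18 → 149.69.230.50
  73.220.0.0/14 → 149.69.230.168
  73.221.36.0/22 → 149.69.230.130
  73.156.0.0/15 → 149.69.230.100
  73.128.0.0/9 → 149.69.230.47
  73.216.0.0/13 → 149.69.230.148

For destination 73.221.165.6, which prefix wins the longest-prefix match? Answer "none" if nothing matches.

Entries matching 73.221.165.6:
  73.128.0.0/9 (73.128.0.0 - 73.255.255.255)
  73.216.0.0/13 (73.216.0.0 - 73.223.255.255)
  73.220.0.0/14 (73.220.0.0 - 73.223.255.255)
Most specific is 73.220.0.0/14.

73.220.0.0/14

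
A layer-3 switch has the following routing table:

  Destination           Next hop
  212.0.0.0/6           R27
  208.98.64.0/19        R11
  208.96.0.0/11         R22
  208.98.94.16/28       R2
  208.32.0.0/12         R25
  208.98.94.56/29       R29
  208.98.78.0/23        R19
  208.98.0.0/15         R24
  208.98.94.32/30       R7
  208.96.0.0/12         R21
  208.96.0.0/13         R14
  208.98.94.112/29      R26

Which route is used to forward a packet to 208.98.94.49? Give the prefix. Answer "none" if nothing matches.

208.98.64.0/19

Entries matching 208.98.94.49:
  208.96.0.0/11 (208.96.0.0 - 208.127.255.255)
  208.96.0.0/12 (208.96.0.0 - 208.111.255.255)
  208.96.0.0/13 (208.96.0.0 - 208.103.255.255)
  208.98.0.0/15 (208.98.0.0 - 208.99.255.255)
  208.98.64.0/19 (208.98.64.0 - 208.98.95.255)
Most specific is 208.98.64.0/19.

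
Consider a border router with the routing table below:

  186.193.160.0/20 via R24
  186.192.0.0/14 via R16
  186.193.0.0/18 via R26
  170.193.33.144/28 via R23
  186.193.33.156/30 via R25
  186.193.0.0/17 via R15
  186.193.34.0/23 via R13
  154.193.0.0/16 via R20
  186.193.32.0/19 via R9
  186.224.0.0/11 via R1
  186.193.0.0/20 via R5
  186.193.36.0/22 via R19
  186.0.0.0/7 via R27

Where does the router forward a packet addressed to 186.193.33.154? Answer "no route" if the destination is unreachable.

Routes whose prefix contains 186.193.33.154:
  186.0.0.0/7 (186.0.0.0 - 187.255.255.255) -> R27
  186.192.0.0/14 (186.192.0.0 - 186.195.255.255) -> R16
  186.193.0.0/17 (186.193.0.0 - 186.193.127.255) -> R15
  186.193.0.0/18 (186.193.0.0 - 186.193.63.255) -> R26
  186.193.32.0/19 (186.193.32.0 - 186.193.63.255) -> R9
More-specific entries that do NOT match:
  186.193.33.156/30 (186.193.33.156 - 186.193.33.159) does not contain 186.193.33.154
  170.193.33.144/28 (170.193.33.144 - 170.193.33.159) does not contain 186.193.33.154
  186.193.34.0/23 (186.193.34.0 - 186.193.35.255) does not contain 186.193.33.154
  186.193.36.0/22 (186.193.36.0 - 186.193.39.255) does not contain 186.193.33.154
  186.193.160.0/20 (186.193.160.0 - 186.193.175.255) does not contain 186.193.33.154
  186.193.0.0/20 (186.193.0.0 - 186.193.15.255) does not contain 186.193.33.154
Longest matching prefix is /19 -> next hop R9.

R9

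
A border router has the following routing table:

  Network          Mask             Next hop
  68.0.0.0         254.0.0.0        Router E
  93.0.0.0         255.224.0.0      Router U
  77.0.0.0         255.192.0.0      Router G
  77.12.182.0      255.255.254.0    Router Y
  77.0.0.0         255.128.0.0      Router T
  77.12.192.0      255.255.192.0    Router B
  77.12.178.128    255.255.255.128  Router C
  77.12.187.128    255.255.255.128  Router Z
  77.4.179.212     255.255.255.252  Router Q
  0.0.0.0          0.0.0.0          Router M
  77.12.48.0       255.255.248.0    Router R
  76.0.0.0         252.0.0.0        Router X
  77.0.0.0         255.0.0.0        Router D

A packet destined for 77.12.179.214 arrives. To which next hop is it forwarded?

Router G

Routes whose prefix contains 77.12.179.214:
  0.0.0.0/0 (default, matches everything) -> Router M
  76.0.0.0/6 (76.0.0.0 - 79.255.255.255) -> Router X
  77.0.0.0/8 (77.0.0.0 - 77.255.255.255) -> Router D
  77.0.0.0/9 (77.0.0.0 - 77.127.255.255) -> Router T
  77.0.0.0/10 (77.0.0.0 - 77.63.255.255) -> Router G
More-specific entries that do NOT match:
  77.4.179.212/30 (77.4.179.212 - 77.4.179.215) does not contain 77.12.179.214
  77.12.178.128/25 (77.12.178.128 - 77.12.178.255) does not contain 77.12.179.214
  77.12.187.128/25 (77.12.187.128 - 77.12.187.255) does not contain 77.12.179.214
  77.12.182.0/23 (77.12.182.0 - 77.12.183.255) does not contain 77.12.179.214
  77.12.48.0/21 (77.12.48.0 - 77.12.55.255) does not contain 77.12.179.214
  77.12.192.0/18 (77.12.192.0 - 77.12.255.255) does not contain 77.12.179.214
  93.0.0.0/11 (93.0.0.0 - 93.31.255.255) does not contain 77.12.179.214
Longest matching prefix is /10 -> next hop Router G.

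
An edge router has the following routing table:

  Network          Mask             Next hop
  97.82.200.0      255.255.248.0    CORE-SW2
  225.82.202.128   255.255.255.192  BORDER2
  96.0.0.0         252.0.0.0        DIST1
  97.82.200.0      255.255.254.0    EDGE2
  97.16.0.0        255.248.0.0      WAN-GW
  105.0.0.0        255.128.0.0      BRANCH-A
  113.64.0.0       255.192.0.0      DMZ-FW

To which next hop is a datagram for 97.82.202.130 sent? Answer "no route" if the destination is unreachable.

CORE-SW2

Routes whose prefix contains 97.82.202.130:
  96.0.0.0/6 (96.0.0.0 - 99.255.255.255) -> DIST1
  97.82.200.0/21 (97.82.200.0 - 97.82.207.255) -> CORE-SW2
More-specific entries that do NOT match:
  225.82.202.128/26 (225.82.202.128 - 225.82.202.191) does not contain 97.82.202.130
  97.82.200.0/23 (97.82.200.0 - 97.82.201.255) does not contain 97.82.202.130
Longest matching prefix is /21 -> next hop CORE-SW2.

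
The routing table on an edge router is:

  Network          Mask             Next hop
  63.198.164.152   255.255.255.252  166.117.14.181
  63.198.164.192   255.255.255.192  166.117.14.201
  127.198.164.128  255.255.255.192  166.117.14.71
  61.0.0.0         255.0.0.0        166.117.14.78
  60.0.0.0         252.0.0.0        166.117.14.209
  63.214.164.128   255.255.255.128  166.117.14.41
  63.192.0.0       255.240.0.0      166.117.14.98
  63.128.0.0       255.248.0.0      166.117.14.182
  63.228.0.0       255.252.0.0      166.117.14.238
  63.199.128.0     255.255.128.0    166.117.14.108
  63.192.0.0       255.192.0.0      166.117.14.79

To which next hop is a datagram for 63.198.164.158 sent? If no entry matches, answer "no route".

166.117.14.98

Routes whose prefix contains 63.198.164.158:
  60.0.0.0/6 (60.0.0.0 - 63.255.255.255) -> 166.117.14.209
  63.192.0.0/10 (63.192.0.0 - 63.255.255.255) -> 166.117.14.79
  63.192.0.0/12 (63.192.0.0 - 63.207.255.255) -> 166.117.14.98
More-specific entries that do NOT match:
  63.198.164.152/30 (63.198.164.152 - 63.198.164.155) does not contain 63.198.164.158
  63.198.164.192/26 (63.198.164.192 - 63.198.164.255) does not contain 63.198.164.158
  127.198.164.128/26 (127.198.164.128 - 127.198.164.191) does not contain 63.198.164.158
  63.214.164.128/25 (63.214.164.128 - 63.214.164.255) does not contain 63.198.164.158
  63.199.128.0/17 (63.199.128.0 - 63.199.255.255) does not contain 63.198.164.158
  63.228.0.0/14 (63.228.0.0 - 63.231.255.255) does not contain 63.198.164.158
  63.128.0.0/13 (63.128.0.0 - 63.135.255.255) does not contain 63.198.164.158
Longest matching prefix is /12 -> next hop 166.117.14.98.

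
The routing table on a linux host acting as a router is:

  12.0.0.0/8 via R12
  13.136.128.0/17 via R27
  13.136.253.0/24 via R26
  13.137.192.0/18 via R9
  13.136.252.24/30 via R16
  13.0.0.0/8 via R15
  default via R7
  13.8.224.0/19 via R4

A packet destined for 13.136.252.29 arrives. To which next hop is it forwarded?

Routes whose prefix contains 13.136.252.29:
  0.0.0.0/0 (default, matches everything) -> R7
  13.0.0.0/8 (13.0.0.0 - 13.255.255.255) -> R15
  13.136.128.0/17 (13.136.128.0 - 13.136.255.255) -> R27
More-specific entries that do NOT match:
  13.136.252.24/30 (13.136.252.24 - 13.136.252.27) does not contain 13.136.252.29
  13.136.253.0/24 (13.136.253.0 - 13.136.253.255) does not contain 13.136.252.29
  13.8.224.0/19 (13.8.224.0 - 13.8.255.255) does not contain 13.136.252.29
  13.137.192.0/18 (13.137.192.0 - 13.137.255.255) does not contain 13.136.252.29
Longest matching prefix is /17 -> next hop R27.

R27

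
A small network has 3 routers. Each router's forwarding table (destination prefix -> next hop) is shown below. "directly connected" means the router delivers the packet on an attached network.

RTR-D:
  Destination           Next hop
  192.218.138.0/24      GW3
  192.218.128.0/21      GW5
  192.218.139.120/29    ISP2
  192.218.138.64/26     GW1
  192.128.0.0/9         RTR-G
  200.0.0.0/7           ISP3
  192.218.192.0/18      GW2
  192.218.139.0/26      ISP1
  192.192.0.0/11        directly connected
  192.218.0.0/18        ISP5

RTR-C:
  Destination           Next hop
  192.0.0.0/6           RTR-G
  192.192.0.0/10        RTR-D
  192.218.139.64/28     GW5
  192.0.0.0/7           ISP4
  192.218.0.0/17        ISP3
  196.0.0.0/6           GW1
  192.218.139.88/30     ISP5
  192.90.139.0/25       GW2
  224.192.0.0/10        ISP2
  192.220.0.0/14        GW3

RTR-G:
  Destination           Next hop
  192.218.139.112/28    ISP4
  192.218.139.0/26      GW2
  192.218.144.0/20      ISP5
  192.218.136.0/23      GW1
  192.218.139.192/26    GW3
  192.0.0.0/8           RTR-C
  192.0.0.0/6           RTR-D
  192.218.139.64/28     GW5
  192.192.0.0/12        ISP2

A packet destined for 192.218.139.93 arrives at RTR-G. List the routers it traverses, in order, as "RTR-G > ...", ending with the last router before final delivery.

At RTR-G: longest match for 192.218.139.93 is 192.0.0.0/8 -> RTR-C
At RTR-C: longest match for 192.218.139.93 is 192.192.0.0/10 -> RTR-D
At RTR-D: longest match for 192.218.139.93 is 192.192.0.0/11 -> directly connected

RTR-G > RTR-C > RTR-D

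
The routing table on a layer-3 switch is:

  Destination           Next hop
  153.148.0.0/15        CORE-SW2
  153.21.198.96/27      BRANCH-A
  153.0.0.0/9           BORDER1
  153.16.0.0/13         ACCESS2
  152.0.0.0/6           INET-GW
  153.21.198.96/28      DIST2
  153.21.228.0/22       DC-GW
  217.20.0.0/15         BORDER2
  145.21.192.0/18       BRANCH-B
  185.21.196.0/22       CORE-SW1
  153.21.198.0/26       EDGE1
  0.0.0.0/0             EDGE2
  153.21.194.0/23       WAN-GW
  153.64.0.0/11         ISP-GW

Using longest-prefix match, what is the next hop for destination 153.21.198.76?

ACCESS2

Routes whose prefix contains 153.21.198.76:
  0.0.0.0/0 (default, matches everything) -> EDGE2
  152.0.0.0/6 (152.0.0.0 - 155.255.255.255) -> INET-GW
  153.0.0.0/9 (153.0.0.0 - 153.127.255.255) -> BORDER1
  153.16.0.0/13 (153.16.0.0 - 153.23.255.255) -> ACCESS2
More-specific entries that do NOT match:
  153.21.198.96/28 (153.21.198.96 - 153.21.198.111) does not contain 153.21.198.76
  153.21.198.96/27 (153.21.198.96 - 153.21.198.127) does not contain 153.21.198.76
  153.21.198.0/26 (153.21.198.0 - 153.21.198.63) does not contain 153.21.198.76
  153.21.194.0/23 (153.21.194.0 - 153.21.195.255) does not contain 153.21.198.76
  153.21.228.0/22 (153.21.228.0 - 153.21.231.255) does not contain 153.21.198.76
  185.21.196.0/22 (185.21.196.0 - 185.21.199.255) does not contain 153.21.198.76
  145.21.192.0/18 (145.21.192.0 - 145.21.255.255) does not contain 153.21.198.76
  153.148.0.0/15 (153.148.0.0 - 153.149.255.255) does not contain 153.21.198.76
  217.20.0.0/15 (217.20.0.0 - 217.21.255.255) does not contain 153.21.198.76
Longest matching prefix is /13 -> next hop ACCESS2.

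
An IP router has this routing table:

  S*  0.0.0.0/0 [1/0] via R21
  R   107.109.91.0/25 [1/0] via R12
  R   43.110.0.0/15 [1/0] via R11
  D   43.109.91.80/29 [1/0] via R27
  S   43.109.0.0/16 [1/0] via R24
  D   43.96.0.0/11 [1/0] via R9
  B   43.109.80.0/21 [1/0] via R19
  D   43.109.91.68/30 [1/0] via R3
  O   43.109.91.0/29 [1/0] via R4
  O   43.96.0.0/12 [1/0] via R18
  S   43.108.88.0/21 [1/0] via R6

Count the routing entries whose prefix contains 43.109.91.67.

Prefixes containing 43.109.91.67:
  0.0.0.0/0 (default, matches everything)
  43.96.0.0/11 (43.96.0.0 - 43.127.255.255)
  43.96.0.0/12 (43.96.0.0 - 43.111.255.255)
  43.109.0.0/16 (43.109.0.0 - 43.109.255.255)
Total matching entries: 4.

4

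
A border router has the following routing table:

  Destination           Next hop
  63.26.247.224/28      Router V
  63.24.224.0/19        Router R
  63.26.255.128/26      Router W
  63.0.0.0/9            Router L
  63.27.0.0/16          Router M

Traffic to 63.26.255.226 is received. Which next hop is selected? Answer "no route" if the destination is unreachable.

Routes whose prefix contains 63.26.255.226:
  63.0.0.0/9 (63.0.0.0 - 63.127.255.255) -> Router L
More-specific entries that do NOT match:
  63.26.247.224/28 (63.26.247.224 - 63.26.247.239) does not contain 63.26.255.226
  63.26.255.128/26 (63.26.255.128 - 63.26.255.191) does not contain 63.26.255.226
  63.24.224.0/19 (63.24.224.0 - 63.24.255.255) does not contain 63.26.255.226
  63.27.0.0/16 (63.27.0.0 - 63.27.255.255) does not contain 63.26.255.226
Longest matching prefix is /9 -> next hop Router L.

Router L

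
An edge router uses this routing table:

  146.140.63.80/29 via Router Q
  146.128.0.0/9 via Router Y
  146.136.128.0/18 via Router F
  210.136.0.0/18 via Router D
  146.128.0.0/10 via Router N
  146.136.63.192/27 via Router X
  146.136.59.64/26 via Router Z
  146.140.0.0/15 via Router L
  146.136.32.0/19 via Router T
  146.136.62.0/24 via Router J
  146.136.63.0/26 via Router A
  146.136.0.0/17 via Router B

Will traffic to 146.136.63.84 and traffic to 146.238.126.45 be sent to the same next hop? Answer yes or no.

146.136.63.84: longest match 146.136.32.0/19 -> Router T
146.238.126.45: longest match 146.128.0.0/9 -> Router Y

no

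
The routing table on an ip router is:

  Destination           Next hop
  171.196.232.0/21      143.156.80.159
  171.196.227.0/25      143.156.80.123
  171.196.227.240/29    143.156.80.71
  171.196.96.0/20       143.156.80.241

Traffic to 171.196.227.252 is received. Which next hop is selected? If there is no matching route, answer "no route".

no route

No entry's prefix contains 171.196.227.252; there is no default route.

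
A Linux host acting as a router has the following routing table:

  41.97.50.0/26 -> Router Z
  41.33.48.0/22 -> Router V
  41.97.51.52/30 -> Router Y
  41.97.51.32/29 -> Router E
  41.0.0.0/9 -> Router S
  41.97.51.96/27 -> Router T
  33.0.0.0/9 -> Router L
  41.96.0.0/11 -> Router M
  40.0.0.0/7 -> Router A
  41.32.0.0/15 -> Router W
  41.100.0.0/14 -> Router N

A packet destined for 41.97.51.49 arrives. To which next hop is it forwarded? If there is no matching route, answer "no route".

Router M

Routes whose prefix contains 41.97.51.49:
  40.0.0.0/7 (40.0.0.0 - 41.255.255.255) -> Router A
  41.0.0.0/9 (41.0.0.0 - 41.127.255.255) -> Router S
  41.96.0.0/11 (41.96.0.0 - 41.127.255.255) -> Router M
More-specific entries that do NOT match:
  41.97.51.52/30 (41.97.51.52 - 41.97.51.55) does not contain 41.97.51.49
  41.97.51.32/29 (41.97.51.32 - 41.97.51.39) does not contain 41.97.51.49
  41.97.51.96/27 (41.97.51.96 - 41.97.51.127) does not contain 41.97.51.49
  41.97.50.0/26 (41.97.50.0 - 41.97.50.63) does not contain 41.97.51.49
  41.33.48.0/22 (41.33.48.0 - 41.33.51.255) does not contain 41.97.51.49
  41.32.0.0/15 (41.32.0.0 - 41.33.255.255) does not contain 41.97.51.49
  41.100.0.0/14 (41.100.0.0 - 41.103.255.255) does not contain 41.97.51.49
Longest matching prefix is /11 -> next hop Router M.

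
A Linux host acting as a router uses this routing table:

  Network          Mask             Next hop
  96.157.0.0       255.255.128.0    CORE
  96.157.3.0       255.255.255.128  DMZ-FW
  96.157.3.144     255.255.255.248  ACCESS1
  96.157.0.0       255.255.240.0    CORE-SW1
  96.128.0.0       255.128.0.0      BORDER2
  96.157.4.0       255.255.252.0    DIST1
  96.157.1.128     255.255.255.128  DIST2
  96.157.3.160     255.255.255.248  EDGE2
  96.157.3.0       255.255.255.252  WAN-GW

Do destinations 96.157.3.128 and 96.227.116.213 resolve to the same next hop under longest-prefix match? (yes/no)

no

96.157.3.128: longest match 96.157.0.0/20 -> CORE-SW1
96.227.116.213: longest match 96.128.0.0/9 -> BORDER2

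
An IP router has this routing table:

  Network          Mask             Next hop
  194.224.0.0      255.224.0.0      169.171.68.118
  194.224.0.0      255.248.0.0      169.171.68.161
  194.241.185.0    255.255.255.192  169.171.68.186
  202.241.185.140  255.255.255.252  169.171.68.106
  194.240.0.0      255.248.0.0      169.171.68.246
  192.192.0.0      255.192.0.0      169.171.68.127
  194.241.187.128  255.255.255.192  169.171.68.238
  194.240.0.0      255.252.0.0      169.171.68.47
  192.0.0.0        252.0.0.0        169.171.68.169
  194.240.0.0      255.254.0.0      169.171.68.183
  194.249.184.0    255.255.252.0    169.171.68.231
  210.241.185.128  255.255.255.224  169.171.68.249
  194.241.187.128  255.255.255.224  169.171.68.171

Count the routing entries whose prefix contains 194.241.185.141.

Prefixes containing 194.241.185.141:
  192.0.0.0/6 (192.0.0.0 - 195.255.255.255)
  194.224.0.0/11 (194.224.0.0 - 194.255.255.255)
  194.240.0.0/13 (194.240.0.0 - 194.247.255.255)
  194.240.0.0/14 (194.240.0.0 - 194.243.255.255)
  194.240.0.0/15 (194.240.0.0 - 194.241.255.255)
Total matching entries: 5.

5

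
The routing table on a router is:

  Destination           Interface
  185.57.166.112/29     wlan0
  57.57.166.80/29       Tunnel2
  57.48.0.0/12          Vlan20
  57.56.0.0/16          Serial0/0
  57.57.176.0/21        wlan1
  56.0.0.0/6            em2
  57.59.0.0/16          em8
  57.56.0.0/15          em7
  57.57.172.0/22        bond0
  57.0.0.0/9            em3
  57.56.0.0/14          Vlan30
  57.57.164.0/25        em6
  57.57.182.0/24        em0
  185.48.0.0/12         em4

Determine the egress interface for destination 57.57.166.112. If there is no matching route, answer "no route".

Routes whose prefix contains 57.57.166.112:
  56.0.0.0/6 (56.0.0.0 - 59.255.255.255) -> em2
  57.0.0.0/9 (57.0.0.0 - 57.127.255.255) -> em3
  57.48.0.0/12 (57.48.0.0 - 57.63.255.255) -> Vlan20
  57.56.0.0/14 (57.56.0.0 - 57.59.255.255) -> Vlan30
  57.56.0.0/15 (57.56.0.0 - 57.57.255.255) -> em7
More-specific entries that do NOT match:
  185.57.166.112/29 (185.57.166.112 - 185.57.166.119) does not contain 57.57.166.112
  57.57.166.80/29 (57.57.166.80 - 57.57.166.87) does not contain 57.57.166.112
  57.57.164.0/25 (57.57.164.0 - 57.57.164.127) does not contain 57.57.166.112
  57.57.182.0/24 (57.57.182.0 - 57.57.182.255) does not contain 57.57.166.112
  57.57.172.0/22 (57.57.172.0 - 57.57.175.255) does not contain 57.57.166.112
  57.57.176.0/21 (57.57.176.0 - 57.57.183.255) does not contain 57.57.166.112
  57.56.0.0/16 (57.56.0.0 - 57.56.255.255) does not contain 57.57.166.112
  57.59.0.0/16 (57.59.0.0 - 57.59.255.255) does not contain 57.57.166.112
Longest matching prefix is /15 -> interface em7.

em7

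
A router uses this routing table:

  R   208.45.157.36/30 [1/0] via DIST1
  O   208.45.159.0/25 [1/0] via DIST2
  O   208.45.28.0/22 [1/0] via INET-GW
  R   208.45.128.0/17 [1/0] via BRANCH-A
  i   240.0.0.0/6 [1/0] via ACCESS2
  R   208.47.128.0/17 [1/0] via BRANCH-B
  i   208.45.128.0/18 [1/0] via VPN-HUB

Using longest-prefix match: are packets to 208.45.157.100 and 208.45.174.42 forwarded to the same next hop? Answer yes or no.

yes

208.45.157.100: longest match 208.45.128.0/18 -> VPN-HUB
208.45.174.42: longest match 208.45.128.0/18 -> VPN-HUB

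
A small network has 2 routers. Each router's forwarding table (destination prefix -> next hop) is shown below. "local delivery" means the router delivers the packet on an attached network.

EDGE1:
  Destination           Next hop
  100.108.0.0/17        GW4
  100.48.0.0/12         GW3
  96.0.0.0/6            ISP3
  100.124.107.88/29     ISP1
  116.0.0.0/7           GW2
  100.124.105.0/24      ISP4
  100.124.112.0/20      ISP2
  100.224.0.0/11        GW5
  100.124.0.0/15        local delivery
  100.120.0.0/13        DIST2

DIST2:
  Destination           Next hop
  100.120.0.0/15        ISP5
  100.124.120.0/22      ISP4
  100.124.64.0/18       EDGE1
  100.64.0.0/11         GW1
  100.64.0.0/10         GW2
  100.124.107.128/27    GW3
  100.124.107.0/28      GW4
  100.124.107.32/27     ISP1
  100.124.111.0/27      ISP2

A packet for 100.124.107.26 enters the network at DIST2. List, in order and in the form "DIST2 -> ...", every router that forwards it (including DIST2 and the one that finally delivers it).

At DIST2: longest match for 100.124.107.26 is 100.124.64.0/18 -> EDGE1
At EDGE1: longest match for 100.124.107.26 is 100.124.0.0/15 -> local delivery

DIST2 -> EDGE1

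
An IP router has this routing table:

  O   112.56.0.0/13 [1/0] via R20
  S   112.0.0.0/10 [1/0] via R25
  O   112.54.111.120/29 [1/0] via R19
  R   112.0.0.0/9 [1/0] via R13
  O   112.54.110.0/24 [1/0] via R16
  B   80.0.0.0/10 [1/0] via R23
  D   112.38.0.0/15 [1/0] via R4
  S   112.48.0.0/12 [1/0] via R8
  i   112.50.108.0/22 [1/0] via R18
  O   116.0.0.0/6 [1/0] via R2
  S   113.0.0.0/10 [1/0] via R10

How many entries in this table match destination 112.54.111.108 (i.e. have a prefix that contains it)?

3

Prefixes containing 112.54.111.108:
  112.0.0.0/9 (112.0.0.0 - 112.127.255.255)
  112.0.0.0/10 (112.0.0.0 - 112.63.255.255)
  112.48.0.0/12 (112.48.0.0 - 112.63.255.255)
Total matching entries: 3.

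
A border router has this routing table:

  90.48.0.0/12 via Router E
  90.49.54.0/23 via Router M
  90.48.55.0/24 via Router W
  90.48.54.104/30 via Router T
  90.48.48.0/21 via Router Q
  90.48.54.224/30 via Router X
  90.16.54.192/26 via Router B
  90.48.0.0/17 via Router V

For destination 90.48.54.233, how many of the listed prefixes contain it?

Prefixes containing 90.48.54.233:
  90.48.0.0/12 (90.48.0.0 - 90.63.255.255)
  90.48.0.0/17 (90.48.0.0 - 90.48.127.255)
  90.48.48.0/21 (90.48.48.0 - 90.48.55.255)
Total matching entries: 3.

3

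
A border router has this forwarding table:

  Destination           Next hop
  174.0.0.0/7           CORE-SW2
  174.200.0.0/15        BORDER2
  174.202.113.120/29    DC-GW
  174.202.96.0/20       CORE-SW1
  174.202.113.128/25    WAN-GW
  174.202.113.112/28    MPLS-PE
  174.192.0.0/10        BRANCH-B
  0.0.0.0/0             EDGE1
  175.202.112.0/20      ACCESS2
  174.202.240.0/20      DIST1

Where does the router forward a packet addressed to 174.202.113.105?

BRANCH-B

Routes whose prefix contains 174.202.113.105:
  0.0.0.0/0 (default, matches everything) -> EDGE1
  174.0.0.0/7 (174.0.0.0 - 175.255.255.255) -> CORE-SW2
  174.192.0.0/10 (174.192.0.0 - 174.255.255.255) -> BRANCH-B
More-specific entries that do NOT match:
  174.202.113.120/29 (174.202.113.120 - 174.202.113.127) does not contain 174.202.113.105
  174.202.113.112/28 (174.202.113.112 - 174.202.113.127) does not contain 174.202.113.105
  174.202.113.128/25 (174.202.113.128 - 174.202.113.255) does not contain 174.202.113.105
  174.202.96.0/20 (174.202.96.0 - 174.202.111.255) does not contain 174.202.113.105
  175.202.112.0/20 (175.202.112.0 - 175.202.127.255) does not contain 174.202.113.105
  174.202.240.0/20 (174.202.240.0 - 174.202.255.255) does not contain 174.202.113.105
  174.200.0.0/15 (174.200.0.0 - 174.201.255.255) does not contain 174.202.113.105
Longest matching prefix is /10 -> next hop BRANCH-B.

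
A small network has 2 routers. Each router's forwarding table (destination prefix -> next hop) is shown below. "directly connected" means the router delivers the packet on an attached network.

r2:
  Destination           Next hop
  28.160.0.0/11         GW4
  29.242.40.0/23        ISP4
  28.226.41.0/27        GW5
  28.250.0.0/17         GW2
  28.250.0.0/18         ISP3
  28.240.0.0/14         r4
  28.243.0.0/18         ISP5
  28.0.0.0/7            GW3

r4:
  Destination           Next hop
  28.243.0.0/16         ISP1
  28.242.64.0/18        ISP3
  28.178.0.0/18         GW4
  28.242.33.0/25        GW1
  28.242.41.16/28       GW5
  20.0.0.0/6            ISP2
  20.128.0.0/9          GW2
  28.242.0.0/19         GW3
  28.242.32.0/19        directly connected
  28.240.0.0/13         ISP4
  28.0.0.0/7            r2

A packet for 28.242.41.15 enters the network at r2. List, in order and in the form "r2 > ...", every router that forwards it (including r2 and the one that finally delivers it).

r2 > r4

At r2: longest match for 28.242.41.15 is 28.240.0.0/14 -> r4
At r4: longest match for 28.242.41.15 is 28.242.32.0/19 -> directly connected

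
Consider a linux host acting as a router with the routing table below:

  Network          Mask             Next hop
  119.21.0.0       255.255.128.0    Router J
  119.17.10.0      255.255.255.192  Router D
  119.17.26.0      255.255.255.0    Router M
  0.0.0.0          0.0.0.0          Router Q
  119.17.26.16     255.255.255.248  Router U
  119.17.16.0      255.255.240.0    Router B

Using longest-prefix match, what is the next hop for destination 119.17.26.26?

Routes whose prefix contains 119.17.26.26:
  0.0.0.0/0 (default, matches everything) -> Router Q
  119.17.16.0/20 (119.17.16.0 - 119.17.31.255) -> Router B
  119.17.26.0/24 (119.17.26.0 - 119.17.26.255) -> Router M
More-specific entries that do NOT match:
  119.17.26.16/29 (119.17.26.16 - 119.17.26.23) does not contain 119.17.26.26
  119.17.10.0/26 (119.17.10.0 - 119.17.10.63) does not contain 119.17.26.26
Longest matching prefix is /24 -> next hop Router M.

Router M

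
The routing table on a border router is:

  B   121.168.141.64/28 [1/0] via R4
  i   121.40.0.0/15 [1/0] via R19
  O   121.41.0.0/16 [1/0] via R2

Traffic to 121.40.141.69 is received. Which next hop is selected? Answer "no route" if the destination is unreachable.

Routes whose prefix contains 121.40.141.69:
  121.40.0.0/15 (121.40.0.0 - 121.41.255.255) -> R19
More-specific entries that do NOT match:
  121.168.141.64/28 (121.168.141.64 - 121.168.141.79) does not contain 121.40.141.69
  121.41.0.0/16 (121.41.0.0 - 121.41.255.255) does not contain 121.40.141.69
Longest matching prefix is /15 -> next hop R19.

R19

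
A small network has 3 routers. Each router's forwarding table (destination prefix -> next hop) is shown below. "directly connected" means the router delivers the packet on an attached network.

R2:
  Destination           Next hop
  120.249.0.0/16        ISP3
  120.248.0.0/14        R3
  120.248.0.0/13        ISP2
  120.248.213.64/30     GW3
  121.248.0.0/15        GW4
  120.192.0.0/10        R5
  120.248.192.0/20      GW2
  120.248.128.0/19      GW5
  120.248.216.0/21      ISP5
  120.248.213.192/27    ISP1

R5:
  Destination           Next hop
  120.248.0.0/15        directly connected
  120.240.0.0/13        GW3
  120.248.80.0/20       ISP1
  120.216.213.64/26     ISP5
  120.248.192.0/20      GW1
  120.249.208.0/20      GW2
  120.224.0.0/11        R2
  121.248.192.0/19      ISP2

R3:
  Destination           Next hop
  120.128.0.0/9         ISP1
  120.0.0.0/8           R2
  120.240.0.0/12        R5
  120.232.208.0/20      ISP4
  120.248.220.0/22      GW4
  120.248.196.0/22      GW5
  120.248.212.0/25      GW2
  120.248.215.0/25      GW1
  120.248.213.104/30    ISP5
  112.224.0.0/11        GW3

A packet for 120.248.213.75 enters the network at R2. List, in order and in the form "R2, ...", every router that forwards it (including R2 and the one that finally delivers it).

R2, R3, R5

At R2: longest match for 120.248.213.75 is 120.248.0.0/14 -> R3
At R3: longest match for 120.248.213.75 is 120.240.0.0/12 -> R5
At R5: longest match for 120.248.213.75 is 120.248.0.0/15 -> directly connected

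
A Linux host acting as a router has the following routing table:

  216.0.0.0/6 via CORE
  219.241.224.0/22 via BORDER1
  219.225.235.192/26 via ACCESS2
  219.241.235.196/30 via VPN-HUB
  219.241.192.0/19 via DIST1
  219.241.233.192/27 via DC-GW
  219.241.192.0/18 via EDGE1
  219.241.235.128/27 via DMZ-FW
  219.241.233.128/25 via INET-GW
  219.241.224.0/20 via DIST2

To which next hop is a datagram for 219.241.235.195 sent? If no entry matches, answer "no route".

Routes whose prefix contains 219.241.235.195:
  216.0.0.0/6 (216.0.0.0 - 219.255.255.255) -> CORE
  219.241.192.0/18 (219.241.192.0 - 219.241.255.255) -> EDGE1
  219.241.224.0/20 (219.241.224.0 - 219.241.239.255) -> DIST2
More-specific entries that do NOT match:
  219.241.235.196/30 (219.241.235.196 - 219.241.235.199) does not contain 219.241.235.195
  219.241.233.192/27 (219.241.233.192 - 219.241.233.223) does not contain 219.241.235.195
  219.241.235.128/27 (219.241.235.128 - 219.241.235.159) does not contain 219.241.235.195
  219.225.235.192/26 (219.225.235.192 - 219.225.235.255) does not contain 219.241.235.195
  219.241.233.128/25 (219.241.233.128 - 219.241.233.255) does not contain 219.241.235.195
  219.241.224.0/22 (219.241.224.0 - 219.241.227.255) does not contain 219.241.235.195
Longest matching prefix is /20 -> next hop DIST2.

DIST2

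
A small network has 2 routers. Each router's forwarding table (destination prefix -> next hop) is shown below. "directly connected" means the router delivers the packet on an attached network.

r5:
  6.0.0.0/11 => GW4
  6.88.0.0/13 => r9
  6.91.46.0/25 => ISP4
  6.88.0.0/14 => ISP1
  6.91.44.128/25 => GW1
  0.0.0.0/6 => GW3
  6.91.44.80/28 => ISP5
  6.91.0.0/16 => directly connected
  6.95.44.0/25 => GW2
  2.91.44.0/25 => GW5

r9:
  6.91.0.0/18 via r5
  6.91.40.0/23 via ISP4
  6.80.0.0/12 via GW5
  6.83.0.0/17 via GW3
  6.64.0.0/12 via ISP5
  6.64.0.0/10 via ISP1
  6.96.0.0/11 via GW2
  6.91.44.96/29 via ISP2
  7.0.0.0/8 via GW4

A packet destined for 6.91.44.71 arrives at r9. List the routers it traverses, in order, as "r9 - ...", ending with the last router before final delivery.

r9 - r5

At r9: longest match for 6.91.44.71 is 6.91.0.0/18 -> r5
At r5: longest match for 6.91.44.71 is 6.91.0.0/16 -> directly connected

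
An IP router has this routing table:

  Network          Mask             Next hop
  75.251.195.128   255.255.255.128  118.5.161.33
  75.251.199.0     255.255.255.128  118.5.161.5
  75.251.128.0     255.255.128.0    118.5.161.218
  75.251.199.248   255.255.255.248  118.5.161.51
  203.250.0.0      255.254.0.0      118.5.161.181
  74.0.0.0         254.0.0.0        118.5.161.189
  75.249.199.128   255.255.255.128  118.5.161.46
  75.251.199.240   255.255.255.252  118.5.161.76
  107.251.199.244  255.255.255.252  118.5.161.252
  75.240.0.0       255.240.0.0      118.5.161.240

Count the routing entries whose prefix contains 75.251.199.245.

Prefixes containing 75.251.199.245:
  74.0.0.0/7 (74.0.0.0 - 75.255.255.255)
  75.240.0.0/12 (75.240.0.0 - 75.255.255.255)
  75.251.128.0/17 (75.251.128.0 - 75.251.255.255)
Total matching entries: 3.

3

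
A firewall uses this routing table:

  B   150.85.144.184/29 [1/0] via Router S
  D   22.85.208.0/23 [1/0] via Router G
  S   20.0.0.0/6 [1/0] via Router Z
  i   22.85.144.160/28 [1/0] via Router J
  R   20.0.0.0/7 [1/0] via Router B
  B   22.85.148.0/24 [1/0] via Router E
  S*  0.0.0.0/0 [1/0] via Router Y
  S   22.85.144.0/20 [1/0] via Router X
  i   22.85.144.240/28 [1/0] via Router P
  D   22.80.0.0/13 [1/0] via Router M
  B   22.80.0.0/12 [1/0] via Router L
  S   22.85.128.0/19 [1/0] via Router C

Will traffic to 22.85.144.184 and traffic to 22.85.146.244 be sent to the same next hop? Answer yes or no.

22.85.144.184: longest match 22.85.144.0/20 -> Router X
22.85.146.244: longest match 22.85.144.0/20 -> Router X

yes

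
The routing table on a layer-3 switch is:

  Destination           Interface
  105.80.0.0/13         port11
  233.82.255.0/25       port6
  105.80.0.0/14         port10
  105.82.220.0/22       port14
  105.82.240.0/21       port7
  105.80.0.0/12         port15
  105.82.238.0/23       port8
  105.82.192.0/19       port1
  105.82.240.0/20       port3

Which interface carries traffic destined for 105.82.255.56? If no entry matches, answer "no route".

port3

Routes whose prefix contains 105.82.255.56:
  105.80.0.0/12 (105.80.0.0 - 105.95.255.255) -> port15
  105.80.0.0/13 (105.80.0.0 - 105.87.255.255) -> port11
  105.80.0.0/14 (105.80.0.0 - 105.83.255.255) -> port10
  105.82.240.0/20 (105.82.240.0 - 105.82.255.255) -> port3
More-specific entries that do NOT match:
  233.82.255.0/25 (233.82.255.0 - 233.82.255.127) does not contain 105.82.255.56
  105.82.238.0/23 (105.82.238.0 - 105.82.239.255) does not contain 105.82.255.56
  105.82.220.0/22 (105.82.220.0 - 105.82.223.255) does not contain 105.82.255.56
  105.82.240.0/21 (105.82.240.0 - 105.82.247.255) does not contain 105.82.255.56
Longest matching prefix is /20 -> interface port3.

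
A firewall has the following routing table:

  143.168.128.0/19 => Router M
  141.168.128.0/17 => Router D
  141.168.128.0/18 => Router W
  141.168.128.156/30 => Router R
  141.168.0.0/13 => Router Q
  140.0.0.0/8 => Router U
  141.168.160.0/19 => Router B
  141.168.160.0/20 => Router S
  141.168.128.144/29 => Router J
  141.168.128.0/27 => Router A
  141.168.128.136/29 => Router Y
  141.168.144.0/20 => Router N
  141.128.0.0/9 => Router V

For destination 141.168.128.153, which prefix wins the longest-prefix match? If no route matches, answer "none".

Entries matching 141.168.128.153:
  141.128.0.0/9 (141.128.0.0 - 141.255.255.255)
  141.168.0.0/13 (141.168.0.0 - 141.175.255.255)
  141.168.128.0/17 (141.168.128.0 - 141.168.255.255)
  141.168.128.0/18 (141.168.128.0 - 141.168.191.255)
Most specific is 141.168.128.0/18.

141.168.128.0/18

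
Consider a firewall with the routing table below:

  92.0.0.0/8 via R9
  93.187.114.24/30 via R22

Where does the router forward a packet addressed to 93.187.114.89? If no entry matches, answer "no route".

No entry's prefix contains 93.187.114.89; there is no default route.

no route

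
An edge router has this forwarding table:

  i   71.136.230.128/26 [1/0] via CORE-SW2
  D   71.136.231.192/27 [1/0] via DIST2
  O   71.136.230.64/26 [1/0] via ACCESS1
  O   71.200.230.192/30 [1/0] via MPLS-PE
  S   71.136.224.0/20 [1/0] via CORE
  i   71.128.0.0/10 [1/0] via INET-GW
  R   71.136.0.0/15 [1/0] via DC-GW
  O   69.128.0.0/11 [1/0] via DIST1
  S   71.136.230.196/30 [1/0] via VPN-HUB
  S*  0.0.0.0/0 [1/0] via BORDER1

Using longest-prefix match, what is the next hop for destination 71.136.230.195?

CORE

Routes whose prefix contains 71.136.230.195:
  0.0.0.0/0 (default, matches everything) -> BORDER1
  71.128.0.0/10 (71.128.0.0 - 71.191.255.255) -> INET-GW
  71.136.0.0/15 (71.136.0.0 - 71.137.255.255) -> DC-GW
  71.136.224.0/20 (71.136.224.0 - 71.136.239.255) -> CORE
More-specific entries that do NOT match:
  71.200.230.192/30 (71.200.230.192 - 71.200.230.195) does not contain 71.136.230.195
  71.136.230.196/30 (71.136.230.196 - 71.136.230.199) does not contain 71.136.230.195
  71.136.231.192/27 (71.136.231.192 - 71.136.231.223) does not contain 71.136.230.195
  71.136.230.128/26 (71.136.230.128 - 71.136.230.191) does not contain 71.136.230.195
  71.136.230.64/26 (71.136.230.64 - 71.136.230.127) does not contain 71.136.230.195
Longest matching prefix is /20 -> next hop CORE.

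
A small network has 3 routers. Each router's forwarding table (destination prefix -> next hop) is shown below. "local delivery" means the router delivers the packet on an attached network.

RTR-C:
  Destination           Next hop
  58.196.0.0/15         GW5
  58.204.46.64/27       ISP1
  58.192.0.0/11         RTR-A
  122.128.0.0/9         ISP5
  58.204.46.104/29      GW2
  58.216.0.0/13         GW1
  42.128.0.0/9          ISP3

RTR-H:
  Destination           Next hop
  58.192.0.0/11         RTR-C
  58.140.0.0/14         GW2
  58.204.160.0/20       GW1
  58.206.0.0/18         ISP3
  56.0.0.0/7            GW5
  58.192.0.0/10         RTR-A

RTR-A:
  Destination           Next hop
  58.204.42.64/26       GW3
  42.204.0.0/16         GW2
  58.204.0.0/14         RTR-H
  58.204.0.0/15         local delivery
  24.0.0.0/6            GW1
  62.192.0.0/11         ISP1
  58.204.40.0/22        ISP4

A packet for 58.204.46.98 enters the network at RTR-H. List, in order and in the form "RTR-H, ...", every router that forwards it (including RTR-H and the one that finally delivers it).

At RTR-H: longest match for 58.204.46.98 is 58.192.0.0/11 -> RTR-C
At RTR-C: longest match for 58.204.46.98 is 58.192.0.0/11 -> RTR-A
At RTR-A: longest match for 58.204.46.98 is 58.204.0.0/15 -> local delivery

RTR-H, RTR-C, RTR-A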